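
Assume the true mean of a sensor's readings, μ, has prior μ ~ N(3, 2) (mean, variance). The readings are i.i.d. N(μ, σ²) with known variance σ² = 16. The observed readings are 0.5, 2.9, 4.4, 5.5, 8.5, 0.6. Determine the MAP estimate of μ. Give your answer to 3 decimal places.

μ̂_MAP = 3.314

n = 6; x̄ = (0.5 + 2.9 + 4.4 + 5.5 + 8.5 + 0.6)/6 = 22.4/6 = 56/15 ≈ 3.7333.
For a Normal prior and Normal likelihood with known variance, the posterior is Normal; its mode equals its mean, the precision-weighted average.
Prior precision 1/σ₀² = 1/2 = 0.5; data precision n/σ² = 6/16 = 0.375.
μ̂ = (0.5·3 + 0.375·(56/15)) / (0.5 + 0.375) = 2.9/0.875 = 116/35 ≈ 3.314.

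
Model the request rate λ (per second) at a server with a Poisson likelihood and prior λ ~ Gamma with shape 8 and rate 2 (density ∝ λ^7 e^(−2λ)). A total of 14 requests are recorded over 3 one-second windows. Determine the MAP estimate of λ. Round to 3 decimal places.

Σxᵢ = 14, n = 3.
Posterior ∝ λ^7e^(−2λ) · λ^14e^(−3λ) = λ^21e^(−5λ), i.e. Gamma(shape=22, rate=5).
The mode of a Gamma(a, b) with a ≥ 1 (shape–rate) is (a−1)/b = 21/5 ≈ 4.200.

λ̂_MAP = 4.200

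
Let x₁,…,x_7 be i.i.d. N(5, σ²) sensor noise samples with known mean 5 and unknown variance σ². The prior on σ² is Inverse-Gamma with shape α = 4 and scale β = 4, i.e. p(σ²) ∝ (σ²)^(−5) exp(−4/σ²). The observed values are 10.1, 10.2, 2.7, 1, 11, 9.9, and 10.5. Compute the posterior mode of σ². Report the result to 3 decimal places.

σ̂²_MAP = 10.153

Sum of squared deviations about the known mean: SS = (10.1−5)² + (10.2−5)² + (2.7−5)² + (1−5)² + (11−5)² + (9.9−5)² + (10.5−5)² = 164.6.
The Normal likelihood contributes (σ²)^(−n/2) exp(−SS/(2σ²)), so the posterior is Inverse-Gamma(α + n/2, β + SS/2) = Inverse-Gamma(7.5, 86.3).
The mode of Inverse-Gamma(a, b) is b/(a+1) = 86.3/8.5 ≈ 10.153.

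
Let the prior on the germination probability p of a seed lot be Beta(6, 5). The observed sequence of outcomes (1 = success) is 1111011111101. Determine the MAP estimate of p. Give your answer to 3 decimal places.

p̂_MAP = 0.727

Prior: Beta(6, 5).
Data: 11 successes in 13 trials (from the sequence). The binomial likelihood contributes p^11(1−p)^2, so the posterior is Beta(6+11, 5+2) = Beta(17, 7).
For Beta(a, b) with a, b > 1 the mode is (a−1)/(a+b−2) = 16/22 ≈ 0.727.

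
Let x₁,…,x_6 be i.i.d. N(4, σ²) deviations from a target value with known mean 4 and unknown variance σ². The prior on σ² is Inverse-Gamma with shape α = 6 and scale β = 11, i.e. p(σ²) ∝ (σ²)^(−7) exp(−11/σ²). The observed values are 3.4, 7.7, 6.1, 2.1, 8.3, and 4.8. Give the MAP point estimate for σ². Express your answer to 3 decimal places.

σ̂²_MAP = 3.160

Sum of squared deviations about the known mean: SS = (3.4−4)² + (7.7−4)² + (6.1−4)² + (2.1−4)² + (8.3−4)² + (4.8−4)² = 41.2.
The Normal likelihood contributes (σ²)^(−n/2) exp(−SS/(2σ²)), so the posterior is Inverse-Gamma(α + n/2, β + SS/2) = Inverse-Gamma(9, 31.6).
The mode of Inverse-Gamma(a, b) is b/(a+1) = 31.6/10 ≈ 3.160.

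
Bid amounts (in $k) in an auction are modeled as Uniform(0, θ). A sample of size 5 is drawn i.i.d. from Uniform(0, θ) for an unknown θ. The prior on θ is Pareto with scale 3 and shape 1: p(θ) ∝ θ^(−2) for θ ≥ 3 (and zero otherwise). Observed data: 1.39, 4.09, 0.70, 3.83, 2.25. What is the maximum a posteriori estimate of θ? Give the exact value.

θ̂_MAP = 4.09

The Uniform(0, θ) likelihood is θ^(−n) for θ ≥ max(xᵢ), zero otherwise. Here max(xᵢ) = 4.09.
Posterior ∝ θ^(−2) · θ^(−5) = θ^(−7) on θ ≥ max(3, 4.09) = 4.09.
This density is strictly decreasing in θ, so the posterior mode lies at the lower boundary of the support.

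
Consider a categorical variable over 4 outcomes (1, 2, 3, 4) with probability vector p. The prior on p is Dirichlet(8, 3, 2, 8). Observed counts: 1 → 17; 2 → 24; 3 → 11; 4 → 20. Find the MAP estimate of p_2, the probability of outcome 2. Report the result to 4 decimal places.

The posterior is Dirichlet(αᵢ + nᵢ) = Dirichlet(25, 27, 13, 28).
For a Dirichlet(a₁,…,a_K) with all aᵢ > 1, the mode has j-th component (aⱼ − 1)/(Σaᵢ − K).
Here Σaᵢ = 93 and K = 4, so p_2 = (27 − 1)/(93 − 4) = 26/89 ≈ 0.2921.

MAP estimate: 0.2921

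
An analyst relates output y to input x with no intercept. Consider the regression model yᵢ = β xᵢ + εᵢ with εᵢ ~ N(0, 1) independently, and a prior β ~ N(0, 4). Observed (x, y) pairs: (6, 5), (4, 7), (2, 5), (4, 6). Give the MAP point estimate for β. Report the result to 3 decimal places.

β̂_MAP = 1.273

log p(β | y) = −Σ(yᵢ − βxᵢ)²/(2·1) − β²/(2·4) + const.
Setting the derivative to zero: Σxᵢ(yᵢ − βxᵢ)/1 − β/4 = 0, so β = Σxᵢyᵢ / (Σxᵢ² + σ²/τ²).
Σxᵢyᵢ = 6·5 + 4·7 + 2·5 + 4·6 = 92; Σxᵢ² = 72; σ²/τ² = 0.25.
β̂_MAP = 92 / (72 + 0.25) = 92/72.25 ≈ 1.273.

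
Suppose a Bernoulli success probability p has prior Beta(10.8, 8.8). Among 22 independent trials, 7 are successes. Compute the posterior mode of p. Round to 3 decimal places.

Prior: Beta(10.8, 8.8).
Data: 7 successes in 22 trials. The binomial likelihood contributes p^7(1−p)^15, so the posterior is Beta(10.8+7, 8.8+15) = Beta(17.8, 23.8).
For Beta(a, b) with a, b > 1 the mode is (a−1)/(a+b−2) = 16.8/39.6 ≈ 0.424.

p̂_MAP = 0.424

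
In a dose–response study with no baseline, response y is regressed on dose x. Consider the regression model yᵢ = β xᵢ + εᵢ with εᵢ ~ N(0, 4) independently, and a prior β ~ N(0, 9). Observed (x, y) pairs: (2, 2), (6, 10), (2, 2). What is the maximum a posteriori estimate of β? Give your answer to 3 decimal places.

β̂_MAP = 1.530

log p(β | y) = −Σ(yᵢ − βxᵢ)²/(2·4) − β²/(2·9) + const.
Setting the derivative to zero: Σxᵢ(yᵢ − βxᵢ)/4 − β/9 = 0, so β = Σxᵢyᵢ / (Σxᵢ² + σ²/τ²).
Σxᵢyᵢ = 2·2 + 6·10 + 2·2 = 68; Σxᵢ² = 44; σ²/τ² = 4/9.
β̂_MAP = 68 / (44 + 4/9) = 68/(400/9) = 153/100 ≈ 1.530.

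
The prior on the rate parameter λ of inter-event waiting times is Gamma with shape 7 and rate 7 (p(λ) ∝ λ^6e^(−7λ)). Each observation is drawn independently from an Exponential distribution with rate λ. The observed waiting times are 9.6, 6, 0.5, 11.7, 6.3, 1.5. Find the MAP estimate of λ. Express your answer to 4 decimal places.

The Exponential(rate=λ) likelihood is ∝ λ^n e^(−λΣtᵢ). Here n = 6 and Σtᵢ = 9.6 + 6 + 0.5 + 11.7 + 6.3 + 1.5 = 35.6.
Posterior ∝ λ^6e^(−7λ) · λ^6e^(−35.6λ) = λ^12e^(−42.6λ), i.e. Gamma(13, 42.6).
Mode = (a−1)/b = 12/42.6 ≈ 0.2817.

λ̂_MAP = 0.2817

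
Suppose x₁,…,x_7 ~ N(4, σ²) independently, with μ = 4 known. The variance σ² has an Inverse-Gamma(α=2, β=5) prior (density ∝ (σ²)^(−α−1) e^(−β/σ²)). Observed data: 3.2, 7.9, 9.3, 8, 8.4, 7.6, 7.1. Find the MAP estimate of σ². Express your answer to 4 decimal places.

Sum of squared deviations about the known mean: SS = (3.2−4)² + (7.9−4)² + (9.3−4)² + (8−4)² + (8.4−4)² + (7.6−4)² + (7.1−4)² = 101.87.
The Normal likelihood contributes (σ²)^(−n/2) exp(−SS/(2σ²)), so the posterior is Inverse-Gamma(α + n/2, β + SS/2) = Inverse-Gamma(5.5, 55.935).
The mode of Inverse-Gamma(a, b) is b/(a+1) = 55.935/6.5 ≈ 8.6054.

σ̂²_MAP = 8.6054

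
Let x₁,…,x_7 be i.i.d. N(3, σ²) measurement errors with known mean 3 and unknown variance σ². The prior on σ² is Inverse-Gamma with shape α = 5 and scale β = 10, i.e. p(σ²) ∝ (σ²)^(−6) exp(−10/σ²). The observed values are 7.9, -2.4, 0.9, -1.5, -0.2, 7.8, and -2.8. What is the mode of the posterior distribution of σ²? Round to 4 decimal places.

σ̂²_MAP = 8.6711

Sum of squared deviations about the known mean: SS = (7.9−3)² + (-2.4−3)² + (0.9−3)² + (-1.5−3)² + (-0.2−3)² + (7.8−3)² + (-2.8−3)² = 144.75.
The Normal likelihood contributes (σ²)^(−n/2) exp(−SS/(2σ²)), so the posterior is Inverse-Gamma(α + n/2, β + SS/2) = Inverse-Gamma(8.5, 82.375).
The mode of Inverse-Gamma(a, b) is b/(a+1) = 82.375/9.5 ≈ 8.6711.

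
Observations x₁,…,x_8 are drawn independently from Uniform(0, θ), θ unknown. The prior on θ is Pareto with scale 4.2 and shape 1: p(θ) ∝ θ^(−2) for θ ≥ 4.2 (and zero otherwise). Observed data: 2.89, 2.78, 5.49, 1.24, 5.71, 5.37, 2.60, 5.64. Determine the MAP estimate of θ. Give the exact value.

θ̂_MAP = 5.71

The Uniform(0, θ) likelihood is θ^(−n) for θ ≥ max(xᵢ), zero otherwise. Here max(xᵢ) = 5.71.
Posterior ∝ θ^(−2) · θ^(−8) = θ^(−10) on θ ≥ max(4.2, 5.71) = 5.71.
This density is strictly decreasing in θ, so the posterior mode lies at the lower boundary of the support.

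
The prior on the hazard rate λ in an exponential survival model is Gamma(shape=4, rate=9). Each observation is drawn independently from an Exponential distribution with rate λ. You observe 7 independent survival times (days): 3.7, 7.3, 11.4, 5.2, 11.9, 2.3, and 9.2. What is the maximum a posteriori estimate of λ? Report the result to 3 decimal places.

λ̂_MAP = 0.167

The Exponential(rate=λ) likelihood is ∝ λ^n e^(−λΣtᵢ). Here n = 7 and Σtᵢ = 3.7 + 7.3 + 11.4 + 5.2 + 11.9 + 2.3 + 9.2 = 51.
Posterior ∝ λ^3e^(−9λ) · λ^7e^(−51λ) = λ^10e^(−60λ), i.e. Gamma(11, 60).
Mode = (a−1)/b = 10/60 ≈ 0.167.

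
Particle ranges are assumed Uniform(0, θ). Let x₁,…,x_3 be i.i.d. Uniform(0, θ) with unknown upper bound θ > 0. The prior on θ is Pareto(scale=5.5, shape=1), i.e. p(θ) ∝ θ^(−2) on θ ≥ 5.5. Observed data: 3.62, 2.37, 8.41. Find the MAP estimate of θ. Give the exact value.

θ̂_MAP = 8.41

The Uniform(0, θ) likelihood is θ^(−n) for θ ≥ max(xᵢ), zero otherwise. Here max(xᵢ) = 8.41.
Posterior ∝ θ^(−2) · θ^(−3) = θ^(−5) on θ ≥ max(5.5, 8.41) = 8.41.
This density is strictly decreasing in θ, so the posterior mode lies at the lower boundary of the support.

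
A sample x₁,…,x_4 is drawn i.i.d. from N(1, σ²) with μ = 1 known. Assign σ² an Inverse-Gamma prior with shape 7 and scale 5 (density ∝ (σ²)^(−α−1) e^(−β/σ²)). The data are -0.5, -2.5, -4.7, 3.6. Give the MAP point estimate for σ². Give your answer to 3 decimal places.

σ̂²_MAP = 3.188

Sum of squared deviations about the known mean: SS = (-0.5−1)² + (-2.5−1)² + (-4.7−1)² + (3.6−1)² = 53.75.
The Normal likelihood contributes (σ²)^(−n/2) exp(−SS/(2σ²)), so the posterior is Inverse-Gamma(α + n/2, β + SS/2) = Inverse-Gamma(9, 31.875).
The mode of Inverse-Gamma(a, b) is b/(a+1) = 31.875/10 ≈ 3.188.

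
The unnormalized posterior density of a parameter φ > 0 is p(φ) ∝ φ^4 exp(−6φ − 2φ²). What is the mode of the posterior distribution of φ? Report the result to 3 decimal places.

ℓ'(φ) = 4/φ − 6 − 4φ. Setting this to zero and multiplying by φ: 4φ² + 6φ − 4 = 0.
φ = (−6 + √(6² + 4·4·4)) / (2·4) = (−6 + √100) / 8 = (−6 + 10)/8 = 1/2.
ℓ''(φ) = −4/φ² − 4 < 0, confirming a maximum.

φ̂_MAP = 0.500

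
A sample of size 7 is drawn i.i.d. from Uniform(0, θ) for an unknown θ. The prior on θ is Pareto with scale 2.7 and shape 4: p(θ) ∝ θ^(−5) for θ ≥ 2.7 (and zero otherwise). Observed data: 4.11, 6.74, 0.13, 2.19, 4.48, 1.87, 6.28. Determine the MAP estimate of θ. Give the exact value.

The Uniform(0, θ) likelihood is θ^(−n) for θ ≥ max(xᵢ), zero otherwise. Here max(xᵢ) = 6.74.
Posterior ∝ θ^(−5) · θ^(−7) = θ^(−12) on θ ≥ max(2.7, 6.74) = 6.74.
This density is strictly decreasing in θ, so the posterior mode lies at the lower boundary of the support.

θ̂_MAP = 6.74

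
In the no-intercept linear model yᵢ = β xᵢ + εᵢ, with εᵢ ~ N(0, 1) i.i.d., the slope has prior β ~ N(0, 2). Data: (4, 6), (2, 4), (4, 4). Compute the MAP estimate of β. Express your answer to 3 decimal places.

β̂_MAP = 1.315

log p(β | y) = −Σ(yᵢ − βxᵢ)²/(2·1) − β²/(2·2) + const.
Setting the derivative to zero: Σxᵢ(yᵢ − βxᵢ)/1 − β/2 = 0, so β = Σxᵢyᵢ / (Σxᵢ² + σ²/τ²).
Σxᵢyᵢ = 4·6 + 2·4 + 4·4 = 48; Σxᵢ² = 36; σ²/τ² = 0.5.
β̂_MAP = 48 / (36 + 0.5) = 48/36.5 ≈ 1.315.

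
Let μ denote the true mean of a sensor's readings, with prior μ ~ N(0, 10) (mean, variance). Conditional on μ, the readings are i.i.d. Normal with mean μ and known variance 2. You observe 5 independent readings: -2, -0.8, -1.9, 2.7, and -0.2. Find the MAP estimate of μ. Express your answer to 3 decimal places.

n = 5; x̄ = ((-2) + (-0.8) + (-1.9) + 2.7 + (-0.2))/5 = -2.2/5 = -0.44.
For a Normal prior and Normal likelihood with known variance, the posterior is Normal; its mode equals its mean, the precision-weighted average.
Prior precision 1/σ₀² = 1/10 = 0.1; data precision n/σ² = 5/2 = 2.5.
μ̂ = (0.1·0 + 2.5·(-0.44)) / (0.1 + 2.5) = (-1.1)/2.6 = -11/26 ≈ -0.423.

μ̂_MAP = -0.423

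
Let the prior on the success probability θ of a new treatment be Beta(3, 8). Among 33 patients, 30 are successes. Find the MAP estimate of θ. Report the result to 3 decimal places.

θ̂_MAP = 0.762

Prior: Beta(3, 8).
Data: 30 successes in 33 trials. The binomial likelihood contributes θ^30(1−θ)^3, so the posterior is Beta(3+30, 8+3) = Beta(33, 11).
For Beta(a, b) with a, b > 1 the mode is (a−1)/(a+b−2) = 32/42 ≈ 0.762.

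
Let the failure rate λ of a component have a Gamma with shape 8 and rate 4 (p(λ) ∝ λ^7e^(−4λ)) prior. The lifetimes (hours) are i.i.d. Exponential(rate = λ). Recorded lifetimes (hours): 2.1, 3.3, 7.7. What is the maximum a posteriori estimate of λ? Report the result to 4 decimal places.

λ̂_MAP = 0.5848

The Exponential(rate=λ) likelihood is ∝ λ^n e^(−λΣtᵢ). Here n = 3 and Σtᵢ = 2.1 + 3.3 + 7.7 = 13.1.
Posterior ∝ λ^7e^(−4λ) · λ^3e^(−13.1λ) = λ^10e^(−17.1λ), i.e. Gamma(11, 17.1).
Mode = (a−1)/b = 10/17.1 ≈ 0.5848.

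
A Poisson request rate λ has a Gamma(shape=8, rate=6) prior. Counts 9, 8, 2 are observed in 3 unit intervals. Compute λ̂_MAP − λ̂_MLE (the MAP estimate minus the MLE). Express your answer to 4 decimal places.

Σxᵢ = 19. Posterior is Gamma(27, 9); MAP = (27−1)/9 = 26/9 ≈ 2.88889.
MLE = x̄ = 19/3 ≈ 6.33333.
Difference = 26/9 − 19/3 = -31/9 ≈ -3.4444.

MAP − MLE = -3.4444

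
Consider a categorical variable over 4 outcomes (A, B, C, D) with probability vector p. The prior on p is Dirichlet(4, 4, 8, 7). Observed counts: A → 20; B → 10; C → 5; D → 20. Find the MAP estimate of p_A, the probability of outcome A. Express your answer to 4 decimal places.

MAP estimate of p_A = 0.3108

The posterior is Dirichlet(αᵢ + nᵢ) = Dirichlet(24, 14, 13, 27).
For a Dirichlet(a₁,…,a_K) with all aᵢ > 1, the mode has j-th component (aⱼ − 1)/(Σaᵢ − K).
Here Σaᵢ = 78 and K = 4, so p_A = (24 − 1)/(78 − 4) = 23/74 ≈ 0.3108.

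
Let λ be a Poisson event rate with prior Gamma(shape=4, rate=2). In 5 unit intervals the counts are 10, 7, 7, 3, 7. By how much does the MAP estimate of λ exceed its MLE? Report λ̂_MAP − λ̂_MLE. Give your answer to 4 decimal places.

MAP − MLE = -1.5143

Σxᵢ = 34. Posterior is Gamma(38, 7); MAP = (38−1)/7 = 37/7 ≈ 5.28571.
MLE = x̄ = 34/5 ≈ 6.80000.
Difference = 37/7 − 34/5 = -53/35 ≈ -1.5143.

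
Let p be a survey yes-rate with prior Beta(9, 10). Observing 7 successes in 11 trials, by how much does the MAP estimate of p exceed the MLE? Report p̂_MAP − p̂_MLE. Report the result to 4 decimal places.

Posterior is Beta(16, 14); MAP = (16−1)/(30−2) = 15/28 ≈ 0.53571.
MLE ignores the prior: p̂_MLE = k/n = 7/11 ≈ 0.63636.
Difference = 15/28 − 7/11 = -31/308 ≈ -0.1006.

MAP − MLE = -0.1006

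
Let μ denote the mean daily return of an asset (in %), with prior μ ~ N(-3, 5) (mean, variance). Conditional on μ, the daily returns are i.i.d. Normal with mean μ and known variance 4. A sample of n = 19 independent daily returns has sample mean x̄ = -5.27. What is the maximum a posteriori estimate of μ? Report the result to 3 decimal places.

μ̂_MAP = -5.178

n = 19, x̄ = -5.27.
For a Normal prior and Normal likelihood with known variance, the posterior is Normal; its mode equals its mean, the precision-weighted average.
Prior precision 1/σ₀² = 1/5 = 0.2; data precision n/σ² = 19/4 = 4.75.
μ̂ = (0.2·(-3) + 4.75·(-5.27)) / (0.2 + 4.75) = (-25.6325)/4.95 = -10253/1980 ≈ -5.178.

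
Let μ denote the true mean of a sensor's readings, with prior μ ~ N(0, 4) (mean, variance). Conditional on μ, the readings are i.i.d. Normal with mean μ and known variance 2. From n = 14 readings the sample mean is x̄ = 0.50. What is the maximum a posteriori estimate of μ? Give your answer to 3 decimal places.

n = 14, x̄ = 0.50.
For a Normal prior and Normal likelihood with known variance, the posterior is Normal; its mode equals its mean, the precision-weighted average.
Prior precision 1/σ₀² = 1/4 = 0.25; data precision n/σ² = 14/2 = 7.
μ̂ = (0.25·0 + 7·0.5) / (0.25 + 7) = 3.5/7.25 = 14/29 ≈ 0.483.

μ̂_MAP = 0.483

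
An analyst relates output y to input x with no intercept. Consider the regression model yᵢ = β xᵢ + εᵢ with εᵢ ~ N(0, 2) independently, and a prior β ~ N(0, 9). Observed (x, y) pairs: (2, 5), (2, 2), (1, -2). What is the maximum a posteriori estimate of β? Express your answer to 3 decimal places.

β̂_MAP = 1.301

log p(β | y) = −Σ(yᵢ − βxᵢ)²/(2·2) − β²/(2·9) + const.
Setting the derivative to zero: Σxᵢ(yᵢ − βxᵢ)/2 − β/9 = 0, so β = Σxᵢyᵢ / (Σxᵢ² + σ²/τ²).
Σxᵢyᵢ = 2·5 + 2·2 + 1·(-2) = 12; Σxᵢ² = 9; σ²/τ² = 2/9.
β̂_MAP = 12 / (9 + 2/9) = 12/(83/9) = 108/83 ≈ 1.301.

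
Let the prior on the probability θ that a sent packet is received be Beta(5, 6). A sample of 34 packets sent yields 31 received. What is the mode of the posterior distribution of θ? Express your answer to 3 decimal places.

θ̂_MAP = 0.814

Prior: Beta(5, 6).
Data: 31 successes in 34 trials. The binomial likelihood contributes θ^31(1−θ)^3, so the posterior is Beta(5+31, 6+3) = Beta(36, 9).
For Beta(a, b) with a, b > 1 the mode is (a−1)/(a+b−2) = 35/43 ≈ 0.814.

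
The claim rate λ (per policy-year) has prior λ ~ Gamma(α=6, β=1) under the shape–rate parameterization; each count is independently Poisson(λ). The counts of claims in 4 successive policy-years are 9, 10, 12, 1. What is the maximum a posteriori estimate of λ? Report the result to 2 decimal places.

λ̂_MAP = 7.40

Σxᵢ = 9+10+12+1 = 32, with n = 4.
Posterior ∝ λ^5e^(−1λ) · λ^32e^(−4λ) = λ^37e^(−5λ), i.e. Gamma(shape=38, rate=5).
The mode of a Gamma(a, b) with a ≥ 1 (shape–rate) is (a−1)/b = 37/5 ≈ 7.40.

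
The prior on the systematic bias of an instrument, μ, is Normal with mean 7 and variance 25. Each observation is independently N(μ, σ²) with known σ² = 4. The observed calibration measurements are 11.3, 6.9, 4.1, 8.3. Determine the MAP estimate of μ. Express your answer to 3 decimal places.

n = 4; x̄ = (11.3 + 6.9 + 4.1 + 8.3)/4 = 30.6/4 = 7.65.
For a Normal prior and Normal likelihood with known variance, the posterior is Normal; its mode equals its mean, the precision-weighted average.
Prior precision 1/σ₀² = 1/25 = 0.04; data precision n/σ² = 4/4 = 1.
μ̂ = (0.04·7 + 1·7.65) / (0.04 + 1) = 7.93/1.04 = 7.625.

μ̂_MAP = 7.625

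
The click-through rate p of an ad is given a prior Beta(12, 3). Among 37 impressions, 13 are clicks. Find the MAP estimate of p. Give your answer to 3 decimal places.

Prior: Beta(12, 3).
Data: 13 successes in 37 trials. The binomial likelihood contributes p^13(1−p)^24, so the posterior is Beta(12+13, 3+24) = Beta(25, 27).
For Beta(a, b) with a, b > 1 the mode is (a−1)/(a+b−2) = 24/50 ≈ 0.480.

p̂_MAP = 0.480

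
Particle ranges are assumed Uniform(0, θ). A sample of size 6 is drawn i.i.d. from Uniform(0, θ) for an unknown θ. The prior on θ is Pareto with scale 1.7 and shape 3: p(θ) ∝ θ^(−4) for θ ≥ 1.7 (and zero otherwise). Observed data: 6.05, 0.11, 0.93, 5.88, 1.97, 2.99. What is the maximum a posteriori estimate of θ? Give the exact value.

θ̂_MAP = 6.05

The Uniform(0, θ) likelihood is θ^(−n) for θ ≥ max(xᵢ), zero otherwise. Here max(xᵢ) = 6.05.
Posterior ∝ θ^(−4) · θ^(−6) = θ^(−10) on θ ≥ max(1.7, 6.05) = 6.05.
This density is strictly decreasing in θ, so the posterior mode lies at the lower boundary of the support.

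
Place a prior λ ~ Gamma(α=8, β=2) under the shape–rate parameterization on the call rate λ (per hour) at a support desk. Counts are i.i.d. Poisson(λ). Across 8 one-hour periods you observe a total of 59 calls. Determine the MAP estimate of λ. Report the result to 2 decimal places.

λ̂_MAP = 6.60

Σxᵢ = 59, n = 8.
Posterior ∝ λ^7e^(−2λ) · λ^59e^(−8λ) = λ^66e^(−10λ), i.e. Gamma(shape=67, rate=10).
The mode of a Gamma(a, b) with a ≥ 1 (shape–rate) is (a−1)/b = 66/10 ≈ 6.60.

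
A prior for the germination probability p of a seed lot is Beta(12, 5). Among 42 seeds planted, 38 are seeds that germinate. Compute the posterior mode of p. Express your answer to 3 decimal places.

Prior: Beta(12, 5).
Data: 38 successes in 42 trials. The binomial likelihood contributes p^38(1−p)^4, so the posterior is Beta(12+38, 5+4) = Beta(50, 9).
For Beta(a, b) with a, b > 1 the mode is (a−1)/(a+b−2) = 49/57 ≈ 0.860.

p̂_MAP = 0.860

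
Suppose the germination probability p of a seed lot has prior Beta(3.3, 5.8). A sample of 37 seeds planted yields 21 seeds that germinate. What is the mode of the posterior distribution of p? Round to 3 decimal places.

Prior: Beta(3.3, 5.8).
Data: 21 successes in 37 trials. The binomial likelihood contributes p^21(1−p)^16, so the posterior is Beta(3.3+21, 5.8+16) = Beta(24.3, 21.8).
For Beta(a, b) with a, b > 1 the mode is (a−1)/(a+b−2) = 23.3/44.1 ≈ 0.528.

p̂_MAP = 0.528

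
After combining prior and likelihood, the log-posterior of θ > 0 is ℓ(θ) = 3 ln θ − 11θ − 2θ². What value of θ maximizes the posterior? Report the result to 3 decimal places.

θ̂_MAP = 0.250

ℓ'(θ) = 3/θ − 11 − 4θ. Setting this to zero and multiplying by θ: 4θ² + 11θ − 3 = 0.
θ = (−11 + √(11² + 4·4·3)) / (2·4) = (−11 + √169) / 8 = (−11 + 13)/8 = 1/4.
ℓ''(θ) = −3/θ² − 4 < 0, confirming a maximum.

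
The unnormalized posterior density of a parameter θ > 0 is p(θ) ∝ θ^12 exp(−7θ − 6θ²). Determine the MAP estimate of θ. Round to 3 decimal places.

ℓ'(θ) = 12/θ − 7 − 12θ. Setting this to zero and multiplying by θ: 12θ² + 7θ − 12 = 0.
θ = (−7 + √(7² + 4·12·12)) / (2·12) = (−7 + √625) / 24 = (−7 + 25)/24 = 3/4.
ℓ''(θ) = −12/θ² − 12 < 0, confirming a maximum.

θ̂_MAP = 0.750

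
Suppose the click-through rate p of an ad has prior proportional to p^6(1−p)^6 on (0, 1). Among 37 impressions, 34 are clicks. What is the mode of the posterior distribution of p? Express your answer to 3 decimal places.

The prior density ∝ p^6(1−p)^6 is the kernel of Beta(7, 7).
Data: 34 successes in 37 trials. The binomial likelihood contributes p^34(1−p)^3, so the posterior is Beta(7+34, 7+3) = Beta(41, 10).
For Beta(a, b) with a, b > 1 the mode is (a−1)/(a+b−2) = 40/49 ≈ 0.816.

p̂_MAP = 0.816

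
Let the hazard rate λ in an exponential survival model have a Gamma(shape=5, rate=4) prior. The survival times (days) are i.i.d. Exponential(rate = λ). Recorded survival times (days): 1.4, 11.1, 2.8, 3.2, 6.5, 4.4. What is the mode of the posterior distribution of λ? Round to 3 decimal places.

λ̂_MAP = 0.299

The Exponential(rate=λ) likelihood is ∝ λ^n e^(−λΣtᵢ). Here n = 6 and Σtᵢ = 1.4 + 11.1 + 2.8 + 3.2 + 6.5 + 4.4 = 29.4.
Posterior ∝ λ^4e^(−4λ) · λ^6e^(−29.4λ) = λ^10e^(−33.4λ), i.e. Gamma(11, 33.4).
Mode = (a−1)/b = 10/33.4 ≈ 0.299.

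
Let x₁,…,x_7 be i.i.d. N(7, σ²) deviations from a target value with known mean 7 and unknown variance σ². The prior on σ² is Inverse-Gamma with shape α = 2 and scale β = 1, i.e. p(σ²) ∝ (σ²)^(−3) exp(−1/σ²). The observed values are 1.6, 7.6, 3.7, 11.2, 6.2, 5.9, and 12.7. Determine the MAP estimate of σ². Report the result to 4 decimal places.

σ̂²_MAP = 7.2608

Sum of squared deviations about the known mean: SS = (1.6−7)² + (7.6−7)² + (3.7−7)² + (11.2−7)² + (6.2−7)² + (5.9−7)² + (12.7−7)² = 92.39.
The Normal likelihood contributes (σ²)^(−n/2) exp(−SS/(2σ²)), so the posterior is Inverse-Gamma(α + n/2, β + SS/2) = Inverse-Gamma(5.5, 47.195).
The mode of Inverse-Gamma(a, b) is b/(a+1) = 47.195/6.5 ≈ 7.2608.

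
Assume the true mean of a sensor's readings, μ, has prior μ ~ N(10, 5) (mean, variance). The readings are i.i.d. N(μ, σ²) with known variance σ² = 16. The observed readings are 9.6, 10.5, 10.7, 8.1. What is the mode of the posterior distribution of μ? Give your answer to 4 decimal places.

n = 4; x̄ = (9.6 + 10.5 + 10.7 + 8.1)/4 = 38.9/4 = 9.725.
For a Normal prior and Normal likelihood with known variance, the posterior is Normal; its mode equals its mean, the precision-weighted average.
Prior precision 1/σ₀² = 1/5 = 0.2; data precision n/σ² = 4/16 = 0.25.
μ̂ = (0.2·10 + 0.25·9.725) / (0.2 + 0.25) = 4.43125/0.45 = 709/72 ≈ 9.8472.

μ̂_MAP = 9.8472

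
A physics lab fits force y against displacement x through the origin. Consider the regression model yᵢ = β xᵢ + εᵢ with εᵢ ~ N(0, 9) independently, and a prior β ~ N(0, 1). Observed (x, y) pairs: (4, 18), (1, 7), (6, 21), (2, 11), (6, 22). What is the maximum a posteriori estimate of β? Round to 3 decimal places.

log p(β | y) = −Σ(yᵢ − βxᵢ)²/(2·9) − β²/(2·1) + const.
Setting the derivative to zero: Σxᵢ(yᵢ − βxᵢ)/9 − β/1 = 0, so β = Σxᵢyᵢ / (Σxᵢ² + σ²/τ²).
Σxᵢyᵢ = 4·18 + 1·7 + 6·21 + 2·11 + 6·22 = 359; Σxᵢ² = 93; σ²/τ² = 9.
β̂_MAP = 359 / (93 + 9) = 359/102 ≈ 3.520.

β̂_MAP = 3.520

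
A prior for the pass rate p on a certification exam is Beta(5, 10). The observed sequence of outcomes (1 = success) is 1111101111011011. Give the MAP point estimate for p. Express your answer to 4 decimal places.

Prior: Beta(5, 10).
Data: 13 successes in 16 trials (from the sequence). The binomial likelihood contributes p^13(1−p)^3, so the posterior is Beta(5+13, 10+3) = Beta(18, 13).
For Beta(a, b) with a, b > 1 the mode is (a−1)/(a+b−2) = 17/29 ≈ 0.5862.

p̂_MAP = 0.5862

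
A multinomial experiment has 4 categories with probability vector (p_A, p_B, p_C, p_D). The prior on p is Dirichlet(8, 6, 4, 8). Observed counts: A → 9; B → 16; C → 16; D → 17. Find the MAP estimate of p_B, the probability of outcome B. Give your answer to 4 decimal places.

MAP estimate of p_B = 0.2625

The posterior is Dirichlet(αᵢ + nᵢ) = Dirichlet(17, 22, 20, 25).
For a Dirichlet(a₁,…,a_K) with all aᵢ > 1, the mode has j-th component (aⱼ − 1)/(Σaᵢ − K).
Here Σaᵢ = 84 and K = 4, so p_B = (22 − 1)/(84 − 4) = 21/80 ≈ 0.2625.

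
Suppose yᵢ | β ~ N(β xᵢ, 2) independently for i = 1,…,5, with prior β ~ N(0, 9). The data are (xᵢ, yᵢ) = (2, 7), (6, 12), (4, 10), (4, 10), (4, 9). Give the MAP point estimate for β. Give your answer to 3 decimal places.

log p(β | y) = −Σ(yᵢ − βxᵢ)²/(2·2) − β²/(2·9) + const.
Setting the derivative to zero: Σxᵢ(yᵢ − βxᵢ)/2 − β/9 = 0, so β = Σxᵢyᵢ / (Σxᵢ² + σ²/τ²).
Σxᵢyᵢ = 2·7 + 6·12 + 4·10 + 4·10 + 4·9 = 202; Σxᵢ² = 88; σ²/τ² = 2/9.
β̂_MAP = 202 / (88 + 2/9) = 202/(794/9) = 909/397 ≈ 2.290.

β̂_MAP = 2.290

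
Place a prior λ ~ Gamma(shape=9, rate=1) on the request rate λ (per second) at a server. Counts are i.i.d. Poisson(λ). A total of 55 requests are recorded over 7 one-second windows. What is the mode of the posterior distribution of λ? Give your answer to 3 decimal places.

Σxᵢ = 55, n = 7.
Posterior ∝ λ^8e^(−1λ) · λ^55e^(−7λ) = λ^63e^(−8λ), i.e. Gamma(shape=64, rate=8).
The mode of a Gamma(a, b) with a ≥ 1 (shape–rate) is (a−1)/b = 63/8 ≈ 7.875.

λ̂_MAP = 7.875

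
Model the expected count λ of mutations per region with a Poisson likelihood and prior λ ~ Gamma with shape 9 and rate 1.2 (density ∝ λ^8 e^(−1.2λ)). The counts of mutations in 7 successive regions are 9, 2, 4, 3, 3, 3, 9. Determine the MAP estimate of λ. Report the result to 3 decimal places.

Σxᵢ = 9+2+4+3+3+3+9 = 33, with n = 7.
Posterior ∝ λ^8e^(−1.2λ) · λ^33e^(−7λ) = λ^41e^(−8.2λ), i.e. Gamma(shape=42, rate=8.2).
The mode of a Gamma(a, b) with a ≥ 1 (shape–rate) is (a−1)/b = 41/8.2 ≈ 5.000.

λ̂_MAP = 5.000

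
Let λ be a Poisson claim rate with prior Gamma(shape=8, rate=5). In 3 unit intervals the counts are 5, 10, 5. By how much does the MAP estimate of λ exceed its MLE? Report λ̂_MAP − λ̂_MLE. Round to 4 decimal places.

Σxᵢ = 20. Posterior is Gamma(28, 8); MAP = (28−1)/8 = 27/8 ≈ 3.37500.
MLE = x̄ = 20/3 ≈ 6.66667.
Difference = 27/8 − 20/3 = -79/24 ≈ -3.2917.

MAP − MLE = -3.2917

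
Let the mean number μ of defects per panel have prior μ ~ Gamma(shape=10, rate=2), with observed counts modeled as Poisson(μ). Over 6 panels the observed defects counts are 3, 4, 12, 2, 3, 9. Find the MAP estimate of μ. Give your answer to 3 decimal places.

Σxᵢ = 3+4+12+2+3+9 = 33, with n = 6.
Posterior ∝ μ^9e^(−2μ) · μ^33e^(−6μ) = μ^42e^(−8μ), i.e. Gamma(shape=43, rate=8).
The mode of a Gamma(a, b) with a ≥ 1 (shape–rate) is (a−1)/b = 42/8 ≈ 5.250.

μ̂_MAP = 5.250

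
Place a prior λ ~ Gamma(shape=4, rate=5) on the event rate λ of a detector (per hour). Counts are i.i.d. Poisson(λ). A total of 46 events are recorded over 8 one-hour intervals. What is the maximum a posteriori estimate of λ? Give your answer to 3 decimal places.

λ̂_MAP = 3.769

Σxᵢ = 46, n = 8.
Posterior ∝ λ^3e^(−5λ) · λ^46e^(−8λ) = λ^49e^(−13λ), i.e. Gamma(shape=50, rate=13).
The mode of a Gamma(a, b) with a ≥ 1 (shape–rate) is (a−1)/b = 49/13 ≈ 3.769.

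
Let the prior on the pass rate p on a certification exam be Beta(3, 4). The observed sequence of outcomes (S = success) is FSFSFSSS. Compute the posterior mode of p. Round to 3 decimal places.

Prior: Beta(3, 4).
Data: 5 successes in 8 trials (from the sequence). The binomial likelihood contributes p^5(1−p)^3, so the posterior is Beta(3+5, 4+3) = Beta(8, 7).
For Beta(a, b) with a, b > 1 the mode is (a−1)/(a+b−2) = 7/13 ≈ 0.538.

p̂_MAP = 0.538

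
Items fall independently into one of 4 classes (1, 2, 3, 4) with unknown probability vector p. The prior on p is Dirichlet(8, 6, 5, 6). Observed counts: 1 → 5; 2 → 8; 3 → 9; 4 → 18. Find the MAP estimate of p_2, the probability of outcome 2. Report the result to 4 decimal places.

MAP estimate: 0.2131

The posterior is Dirichlet(αᵢ + nᵢ) = Dirichlet(13, 14, 14, 24).
For a Dirichlet(a₁,…,a_K) with all aᵢ > 1, the mode has j-th component (aⱼ − 1)/(Σaᵢ − K).
Here Σaᵢ = 65 and K = 4, so p_2 = (14 − 1)/(65 − 4) = 13/61 ≈ 0.2131.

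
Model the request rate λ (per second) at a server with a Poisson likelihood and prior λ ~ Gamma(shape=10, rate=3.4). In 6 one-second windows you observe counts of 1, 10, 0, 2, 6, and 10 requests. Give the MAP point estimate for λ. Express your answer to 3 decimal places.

λ̂_MAP = 4.043

Σxᵢ = 1+10+0+2+6+10 = 29, with n = 6.
Posterior ∝ λ^9e^(−3.4λ) · λ^29e^(−6λ) = λ^38e^(−9.4λ), i.e. Gamma(shape=39, rate=9.4).
The mode of a Gamma(a, b) with a ≥ 1 (shape–rate) is (a−1)/b = 38/9.4 ≈ 4.043.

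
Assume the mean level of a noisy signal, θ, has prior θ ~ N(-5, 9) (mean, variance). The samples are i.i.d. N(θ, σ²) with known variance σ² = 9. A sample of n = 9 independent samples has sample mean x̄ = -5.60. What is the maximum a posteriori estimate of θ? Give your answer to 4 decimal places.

θ̂_MAP = -5.5400

n = 9, x̄ = -5.60.
For a Normal prior and Normal likelihood with known variance, the posterior is Normal; its mode equals its mean, the precision-weighted average.
Prior precision 1/σ₀² = 1/9; data precision n/σ² = 9/9 = 1.
θ̂ = ((1/9)·(-5) + 1·(-5.6)) / (1/9 + 1) = (-277/45)/(10/9) = -5.5400.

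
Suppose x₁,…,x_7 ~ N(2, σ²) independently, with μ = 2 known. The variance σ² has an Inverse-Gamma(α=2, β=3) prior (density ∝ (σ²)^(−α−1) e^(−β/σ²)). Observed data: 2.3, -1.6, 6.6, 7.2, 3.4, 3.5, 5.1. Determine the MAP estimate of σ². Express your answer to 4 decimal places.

σ̂²_MAP = 6.2362

Sum of squared deviations about the known mean: SS = (2.3−2)² + (-1.6−2)² + (6.6−2)² + (7.2−2)² + (3.4−2)² + (3.5−2)² + (5.1−2)² = 75.07.
The Normal likelihood contributes (σ²)^(−n/2) exp(−SS/(2σ²)), so the posterior is Inverse-Gamma(α + n/2, β + SS/2) = Inverse-Gamma(5.5, 40.535).
The mode of Inverse-Gamma(a, b) is b/(a+1) = 40.535/6.5 ≈ 6.2362.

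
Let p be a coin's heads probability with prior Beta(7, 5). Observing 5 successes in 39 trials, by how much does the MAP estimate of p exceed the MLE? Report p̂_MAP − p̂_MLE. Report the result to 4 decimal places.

MAP − MLE = 0.0963

Posterior is Beta(12, 39); MAP = (12−1)/(51−2) = 11/49 ≈ 0.22449.
MLE ignores the prior: p̂_MLE = k/n = 5/39 ≈ 0.12821.
Difference = 11/49 − 5/39 = 184/1911 ≈ 0.0963.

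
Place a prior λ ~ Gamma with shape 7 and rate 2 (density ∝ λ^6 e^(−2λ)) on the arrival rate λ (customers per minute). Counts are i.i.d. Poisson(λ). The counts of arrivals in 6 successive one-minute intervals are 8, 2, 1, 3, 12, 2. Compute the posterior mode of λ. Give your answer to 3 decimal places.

λ̂_MAP = 4.250

Σxᵢ = 8+2+1+3+12+2 = 28, with n = 6.
Posterior ∝ λ^6e^(−2λ) · λ^28e^(−6λ) = λ^34e^(−8λ), i.e. Gamma(shape=35, rate=8).
The mode of a Gamma(a, b) with a ≥ 1 (shape–rate) is (a−1)/b = 34/8 ≈ 4.250.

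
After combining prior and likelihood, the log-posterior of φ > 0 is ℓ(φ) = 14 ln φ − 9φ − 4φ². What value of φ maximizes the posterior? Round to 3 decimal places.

ℓ'(φ) = 14/φ − 9 − 8φ. Setting this to zero and multiplying by φ: 8φ² + 9φ − 14 = 0.
φ = (−9 + √(9² + 4·8·14)) / (2·8) = (−9 + √529) / 16 = (−9 + 23)/16 = 7/8.
ℓ''(φ) = −14/φ² − 8 < 0, confirming a maximum.

φ̂_MAP = 0.875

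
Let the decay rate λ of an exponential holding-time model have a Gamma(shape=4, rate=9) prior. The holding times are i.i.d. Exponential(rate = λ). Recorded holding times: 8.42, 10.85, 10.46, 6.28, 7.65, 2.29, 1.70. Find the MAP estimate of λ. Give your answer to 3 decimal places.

The Exponential(rate=λ) likelihood is ∝ λ^n e^(−λΣtᵢ). Here n = 7 and Σtᵢ = 8.42 + 10.85 + 10.46 + 6.28 + 7.65 + 2.29 + 1.70 = 47.65.
Posterior ∝ λ^3e^(−9λ) · λ^7e^(−47.65λ) = λ^10e^(−56.65λ), i.e. Gamma(11, 56.65).
Mode = (a−1)/b = 10/56.65 ≈ 0.177.

λ̂_MAP = 0.177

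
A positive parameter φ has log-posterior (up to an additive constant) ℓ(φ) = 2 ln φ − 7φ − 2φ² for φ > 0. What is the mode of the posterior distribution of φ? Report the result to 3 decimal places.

ℓ'(φ) = 2/φ − 7 − 4φ. Setting this to zero and multiplying by φ: 4φ² + 7φ − 2 = 0.
φ = (−7 + √(7² + 4·4·2)) / (2·4) = (−7 + √81) / 8 = (−7 + 9)/8 = 1/4.
ℓ''(φ) = −2/φ² − 4 < 0, confirming a maximum.

φ̂_MAP = 0.250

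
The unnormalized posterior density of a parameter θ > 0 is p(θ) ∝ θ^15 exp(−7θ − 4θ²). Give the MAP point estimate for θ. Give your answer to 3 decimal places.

θ̂_MAP = 1.000

ℓ'(θ) = 15/θ − 7 − 8θ. Setting this to zero and multiplying by θ: 8θ² + 7θ − 15 = 0.
θ = (−7 + √(7² + 4·8·15)) / (2·8) = (−7 + √529) / 16 = (−7 + 23)/16 = 1.
ℓ''(θ) = −15/θ² − 8 < 0, confirming a maximum.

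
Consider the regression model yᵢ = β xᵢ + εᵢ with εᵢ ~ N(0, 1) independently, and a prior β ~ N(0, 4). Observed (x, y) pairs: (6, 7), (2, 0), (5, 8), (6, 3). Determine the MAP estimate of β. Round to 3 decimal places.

β̂_MAP = 0.988

log p(β | y) = −Σ(yᵢ − βxᵢ)²/(2·1) − β²/(2·4) + const.
Setting the derivative to zero: Σxᵢ(yᵢ − βxᵢ)/1 − β/4 = 0, so β = Σxᵢyᵢ / (Σxᵢ² + σ²/τ²).
Σxᵢyᵢ = 6·7 + 2·0 + 5·8 + 6·3 = 100; Σxᵢ² = 101; σ²/τ² = 0.25.
β̂_MAP = 100 / (101 + 0.25) = 100/101.25 ≈ 0.988.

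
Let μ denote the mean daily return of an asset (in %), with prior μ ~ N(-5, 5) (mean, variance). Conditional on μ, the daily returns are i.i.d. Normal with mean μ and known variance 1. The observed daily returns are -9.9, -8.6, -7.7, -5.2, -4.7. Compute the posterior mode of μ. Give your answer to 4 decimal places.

μ̂_MAP = -7.1346

n = 5; x̄ = ((-9.9) + (-8.6) + (-7.7) + (-5.2) + (-4.7))/5 = -36.1/5 = -7.22.
For a Normal prior and Normal likelihood with known variance, the posterior is Normal; its mode equals its mean, the precision-weighted average.
Prior precision 1/σ₀² = 1/5 = 0.2; data precision n/σ² = 5/1 = 5.
μ̂ = (0.2·(-5) + 5·(-7.22)) / (0.2 + 5) = (-37.1)/5.2 = -371/52 ≈ -7.1346.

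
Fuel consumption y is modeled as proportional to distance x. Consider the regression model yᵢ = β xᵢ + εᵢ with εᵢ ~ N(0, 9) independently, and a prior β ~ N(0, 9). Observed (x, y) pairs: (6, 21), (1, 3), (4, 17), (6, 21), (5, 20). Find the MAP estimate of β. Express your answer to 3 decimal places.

β̂_MAP = 3.678

log p(β | y) = −Σ(yᵢ − βxᵢ)²/(2·9) − β²/(2·9) + const.
Setting the derivative to zero: Σxᵢ(yᵢ − βxᵢ)/9 − β/9 = 0, so β = Σxᵢyᵢ / (Σxᵢ² + σ²/τ²).
Σxᵢyᵢ = 6·21 + 1·3 + 4·17 + 6·21 + 5·20 = 423; Σxᵢ² = 114; σ²/τ² = 1.
β̂_MAP = 423 / (114 + 1) = 423/115 ≈ 3.678.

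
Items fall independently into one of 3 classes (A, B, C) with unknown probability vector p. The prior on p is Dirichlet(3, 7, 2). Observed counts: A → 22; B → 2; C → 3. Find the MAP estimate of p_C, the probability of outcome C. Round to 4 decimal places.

MAP estimate of p_C = 0.1111

The posterior is Dirichlet(αᵢ + nᵢ) = Dirichlet(25, 9, 5).
For a Dirichlet(a₁,…,a_K) with all aᵢ > 1, the mode has j-th component (aⱼ − 1)/(Σaᵢ − K).
Here Σaᵢ = 39 and K = 3, so p_C = (5 − 1)/(39 − 3) = 4/36 ≈ 0.1111.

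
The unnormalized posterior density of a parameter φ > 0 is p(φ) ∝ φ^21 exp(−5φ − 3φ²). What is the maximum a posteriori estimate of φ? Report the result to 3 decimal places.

ℓ'(φ) = 21/φ − 5 − 6φ. Setting this to zero and multiplying by φ: 6φ² + 5φ − 21 = 0.
φ = (−5 + √(5² + 4·6·21)) / (2·6) = (−5 + √529) / 12 = (−5 + 23)/12 = 3/2.
ℓ''(φ) = −21/φ² − 6 < 0, confirming a maximum.

φ̂_MAP = 1.500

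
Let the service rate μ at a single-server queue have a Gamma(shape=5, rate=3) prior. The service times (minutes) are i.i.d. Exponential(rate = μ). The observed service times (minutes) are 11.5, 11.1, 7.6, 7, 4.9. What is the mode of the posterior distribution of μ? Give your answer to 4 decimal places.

The Exponential(rate=μ) likelihood is ∝ μ^n e^(−μΣtᵢ). Here n = 5 and Σtᵢ = 11.5 + 11.1 + 7.6 + 7 + 4.9 = 42.1.
Posterior ∝ μ^4e^(−3μ) · μ^5e^(−42.1μ) = μ^9e^(−45.1μ), i.e. Gamma(10, 45.1).
Mode = (a−1)/b = 9/45.1 ≈ 0.1996.

μ̂_MAP = 0.1996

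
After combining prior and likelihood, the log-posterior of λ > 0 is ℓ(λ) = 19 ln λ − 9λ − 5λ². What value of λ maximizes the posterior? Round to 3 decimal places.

ℓ'(λ) = 19/λ − 9 − 10λ. Setting this to zero and multiplying by λ: 10λ² + 9λ − 19 = 0.
λ = (−9 + √(9² + 4·10·19)) / (2·10) = (−9 + √841) / 20 = (−9 + 29)/20 = 1.
ℓ''(λ) = −19/λ² − 10 < 0, confirming a maximum.

λ̂_MAP = 1.000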